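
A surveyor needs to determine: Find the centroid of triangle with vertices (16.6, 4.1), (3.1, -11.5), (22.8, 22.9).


Centroid = ((x_A+x_B+x_C)/3, (y_A+y_B+y_C)/3)
= ((16.6+3.1+22.8)/3, (4.1+(-11.5)+22.9)/3)
= (14.1667, 5.1667)

(14.1667, 5.1667)


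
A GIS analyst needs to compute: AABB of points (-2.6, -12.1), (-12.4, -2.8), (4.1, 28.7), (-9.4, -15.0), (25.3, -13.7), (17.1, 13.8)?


x range: [-12.4, 25.3]
y range: [-15, 28.7]
Bounding box: (-12.4,-15) to (25.3,28.7)

(-12.4,-15) to (25.3,28.7)


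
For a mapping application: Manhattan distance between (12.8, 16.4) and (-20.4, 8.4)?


|12.8-(-20.4)| + |16.4-8.4| = 33.2 + 8 = 41.2

41.2


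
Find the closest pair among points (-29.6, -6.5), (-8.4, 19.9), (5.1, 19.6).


d(P0,P1) = 33.8585, d(P0,P2) = 43.42, d(P1,P2) = 13.5033
Closest: P1 and P2

Closest pair: (-8.4, 19.9) and (5.1, 19.6), distance = 13.5033


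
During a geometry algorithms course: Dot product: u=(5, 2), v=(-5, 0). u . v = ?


u . v = u_x*v_x + u_y*v_y = 5*(-5) + 2*0
= (-25) + 0 = -25

-25


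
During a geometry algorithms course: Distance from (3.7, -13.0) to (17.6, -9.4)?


dx=13.9, dy=3.6
d^2 = 13.9^2 + 3.6^2 = 206.17
d = sqrt(206.17) = 14.3586

14.3586


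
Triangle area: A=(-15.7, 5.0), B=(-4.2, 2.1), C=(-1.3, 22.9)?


Area = |x_A(y_B-y_C) + x_B(y_C-y_A) + x_C(y_A-y_B)|/2
= |326.56 + (-75.18) + (-3.77)|/2
= 247.61/2 = 123.805

123.805


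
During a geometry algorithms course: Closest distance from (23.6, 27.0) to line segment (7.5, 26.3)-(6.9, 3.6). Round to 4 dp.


Project P onto AB: t = 0 (clamped to [0,1])
Closest point on segment: (7.5, 26.3)
Distance: 16.1152

16.1152


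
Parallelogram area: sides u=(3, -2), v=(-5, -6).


|u x v| = |3*(-6) - (-2)*(-5)|
= |(-18) - 10| = 28

28


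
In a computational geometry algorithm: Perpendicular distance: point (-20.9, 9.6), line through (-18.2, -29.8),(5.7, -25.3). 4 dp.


|cross product| = 953.81
|line direction| = sqrt(591.46) = 24.32
Distance = 953.81/sqrt(591.46) = 39.2192

39.2192


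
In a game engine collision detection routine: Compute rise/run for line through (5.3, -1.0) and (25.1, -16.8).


slope = (y2-y1)/(x2-x1) = ((-16.8)-(-1))/(25.1-5.3) = (-15.8)/19.8 = -0.798

-0.798


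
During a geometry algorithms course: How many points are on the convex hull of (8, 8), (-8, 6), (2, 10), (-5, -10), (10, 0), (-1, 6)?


Convex hull vertices (CCW): (-8, 6), (-5, -10), (10, 0), (8, 8), (2, 10)
Count = 5

5


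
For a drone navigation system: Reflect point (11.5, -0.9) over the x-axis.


Reflection over x-axis: (x,y) -> (x,-y)
(11.5, -0.9) -> (11.5, 0.9)

(11.5, 0.9)


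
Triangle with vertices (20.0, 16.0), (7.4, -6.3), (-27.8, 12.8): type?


Side lengths squared: AB^2=656.05, BC^2=1603.85, CA^2=2295.08
Sorted: [656.05, 1603.85, 2295.08]
By sides: Scalene, By angles: Obtuse

Scalene, Obtuse


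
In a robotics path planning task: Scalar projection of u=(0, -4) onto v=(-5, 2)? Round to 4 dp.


u.v = -8, |v| = sqrt(29) = 5.3852
Scalar projection = u.v / |v| = -8 / sqrt(29) = -1.4856

-1.4856


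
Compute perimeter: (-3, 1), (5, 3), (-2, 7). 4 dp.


Sides: (-3, 1)->(5, 3): sqrt(68) = 8.246211, (5, 3)->(-2, 7): sqrt(65) = 8.062258, (-2, 7)->(-3, 1): sqrt(37) = 6.082763
Sum = 22.391232
Perimeter = 22.3912

22.3912


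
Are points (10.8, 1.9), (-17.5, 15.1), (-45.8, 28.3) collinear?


Cross product: ((-17.5)-10.8)*(28.3-1.9) - (15.1-1.9)*((-45.8)-10.8)
= 0

Yes, collinear


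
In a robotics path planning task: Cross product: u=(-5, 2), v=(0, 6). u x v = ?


u x v = u_x*v_y - u_y*v_x = (-5)*6 - 2*0
= (-30) - 0 = -30

-30


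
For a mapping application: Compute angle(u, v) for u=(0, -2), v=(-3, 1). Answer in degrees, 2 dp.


u.v = -2, |u| = sqrt(4) = 2, |v| = sqrt(10) = 3.1623
cos(theta) = u.v/(|u||v|) = -2/sqrt(40) = -0.316228
theta = acos(-0.316228) = 108.43 degrees

108.43 degrees


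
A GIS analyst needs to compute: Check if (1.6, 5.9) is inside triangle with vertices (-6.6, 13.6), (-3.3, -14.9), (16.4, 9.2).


Cross products: AB x AP = 208.29, BC x BP = 291.67, CA x CP = 141.02
All same sign? yes

Yes, inside


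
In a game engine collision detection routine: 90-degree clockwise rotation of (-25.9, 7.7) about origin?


90° CW: (x,y) -> (y, -x)
(-25.9,7.7) -> (7.7, 25.9)

(7.7, 25.9)


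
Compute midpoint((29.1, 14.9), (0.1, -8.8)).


M = ((29.1+0.1)/2, (14.9+(-8.8))/2)
= (14.6, 3.05)

(14.6, 3.05)


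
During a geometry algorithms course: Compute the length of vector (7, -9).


|u| = sqrt(7^2 + (-9)^2) = sqrt(130) = 11.4018

11.4018


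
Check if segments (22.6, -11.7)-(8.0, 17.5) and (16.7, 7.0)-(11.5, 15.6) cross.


Cross products: d1=46.5, d2=20.22, d3=-100.74, d4=-74.46
d1*d2 < 0 and d3*d4 < 0? no

No, they don't intersect


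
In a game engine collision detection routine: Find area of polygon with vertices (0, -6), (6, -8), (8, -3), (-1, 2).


Shoelace sum: (0*(-8) - 6*(-6)) + (6*(-3) - 8*(-8)) + (8*2 - (-1)*(-3)) + ((-1)*(-6) - 0*2)
= 101
Area = |101|/2 = 50.5

50.5


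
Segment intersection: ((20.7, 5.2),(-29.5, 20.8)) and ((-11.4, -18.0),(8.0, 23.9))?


Cross products: d1=-894.91, d2=1511.11, d3=1665.4, d4=-740.62
d1*d2 < 0 and d3*d4 < 0? yes

Yes, they intersect


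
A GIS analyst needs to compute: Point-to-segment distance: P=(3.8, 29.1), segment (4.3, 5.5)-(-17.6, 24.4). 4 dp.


Project P onto AB: t = 0.5461 (clamped to [0,1])
Closest point on segment: (-7.6597, 15.8213)
Distance: 17.5399

17.5399


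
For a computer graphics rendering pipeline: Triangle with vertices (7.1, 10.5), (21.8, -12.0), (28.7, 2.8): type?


Side lengths squared: AB^2=722.34, BC^2=266.65, CA^2=525.85
Sorted: [266.65, 525.85, 722.34]
By sides: Scalene, By angles: Acute

Scalene, Acute


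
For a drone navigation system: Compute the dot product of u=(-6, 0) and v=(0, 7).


u . v = u_x*v_x + u_y*v_y = (-6)*0 + 0*7
= 0 + 0 = 0

0


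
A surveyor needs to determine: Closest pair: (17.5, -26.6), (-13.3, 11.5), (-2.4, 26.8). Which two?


d(P0,P1) = 48.9923, d(P0,P2) = 56.9875, d(P1,P2) = 18.7856
Closest: P1 and P2

Closest pair: (-13.3, 11.5) and (-2.4, 26.8), distance = 18.7856


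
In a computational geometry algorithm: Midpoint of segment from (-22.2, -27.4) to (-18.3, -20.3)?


M = (((-22.2)+(-18.3))/2, ((-27.4)+(-20.3))/2)
= (-20.25, -23.85)

(-20.25, -23.85)


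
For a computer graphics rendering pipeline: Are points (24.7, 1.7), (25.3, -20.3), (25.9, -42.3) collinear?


Cross product: (25.3-24.7)*((-42.3)-1.7) - ((-20.3)-1.7)*(25.9-24.7)
= 0

Yes, collinear


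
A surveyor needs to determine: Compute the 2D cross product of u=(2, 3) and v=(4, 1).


u x v = u_x*v_y - u_y*v_x = 2*1 - 3*4
= 2 - 12 = -10

-10


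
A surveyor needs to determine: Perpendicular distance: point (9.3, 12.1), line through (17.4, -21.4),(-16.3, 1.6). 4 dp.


|cross product| = 942.65
|line direction| = sqrt(1664.69) = 40.8006
Distance = 942.65/sqrt(1664.69) = 23.1038

23.1038


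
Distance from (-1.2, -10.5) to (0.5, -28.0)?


dx=1.7, dy=-17.5
d^2 = 1.7^2 + (-17.5)^2 = 309.14
d = sqrt(309.14) = 17.5824

17.5824


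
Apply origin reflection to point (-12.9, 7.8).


Reflection over origin: (x,y) -> (-x,-y)
(-12.9, 7.8) -> (12.9, -7.8)

(12.9, -7.8)


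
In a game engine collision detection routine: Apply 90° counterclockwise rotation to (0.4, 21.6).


90° CCW: (x,y) -> (-y, x)
(0.4,21.6) -> (-21.6, 0.4)

(-21.6, 0.4)


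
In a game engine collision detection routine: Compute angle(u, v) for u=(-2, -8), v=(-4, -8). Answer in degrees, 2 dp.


u.v = 72, |u| = sqrt(68) = 8.2462, |v| = sqrt(80) = 8.9443
cos(theta) = u.v/(|u||v|) = 72/sqrt(5440) = 0.976187
theta = acos(0.976187) = 12.53 degrees

12.53 degrees


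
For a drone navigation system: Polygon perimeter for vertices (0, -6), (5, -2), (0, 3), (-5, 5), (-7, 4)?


Sides: (0, -6)->(5, -2): sqrt(41) = 6.403124, (5, -2)->(0, 3): sqrt(50) = 7.071068, (0, 3)->(-5, 5): sqrt(29) = 5.385165, (-5, 5)->(-7, 4): sqrt(5) = 2.236068, (-7, 4)->(0, -6): sqrt(149) = 12.206556
Sum = 33.301981
Perimeter = 33.302

33.302


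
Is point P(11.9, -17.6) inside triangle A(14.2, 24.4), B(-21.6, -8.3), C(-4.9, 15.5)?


Cross products: AB x AP = 1428.39, BC x BP = -952.61, CA x CP = -781.73
All same sign? no

No, outside


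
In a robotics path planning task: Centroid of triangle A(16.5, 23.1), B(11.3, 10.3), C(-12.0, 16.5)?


Centroid = ((x_A+x_B+x_C)/3, (y_A+y_B+y_C)/3)
= ((16.5+11.3+(-12))/3, (23.1+10.3+16.5)/3)
= (5.2667, 16.6333)

(5.2667, 16.6333)


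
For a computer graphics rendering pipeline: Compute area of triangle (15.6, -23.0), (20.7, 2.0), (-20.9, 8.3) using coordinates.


Area = |x_A(y_B-y_C) + x_B(y_C-y_A) + x_C(y_A-y_B)|/2
= |(-98.28) + 647.91 + 522.5|/2
= 1072.13/2 = 536.065

536.065


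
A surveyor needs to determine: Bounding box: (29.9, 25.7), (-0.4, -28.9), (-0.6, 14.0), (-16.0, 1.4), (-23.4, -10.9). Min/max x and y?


x range: [-23.4, 29.9]
y range: [-28.9, 25.7]
Bounding box: (-23.4,-28.9) to (29.9,25.7)

(-23.4,-28.9) to (29.9,25.7)


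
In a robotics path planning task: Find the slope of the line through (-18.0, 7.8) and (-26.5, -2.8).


slope = (y2-y1)/(x2-x1) = ((-2.8)-7.8)/((-26.5)-(-18)) = (-10.6)/(-8.5) = 1.2471

1.2471


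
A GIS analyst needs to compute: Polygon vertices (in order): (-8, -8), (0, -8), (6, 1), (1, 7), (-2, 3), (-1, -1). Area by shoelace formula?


Shoelace sum: ((-8)*(-8) - 0*(-8)) + (0*1 - 6*(-8)) + (6*7 - 1*1) + (1*3 - (-2)*7) + ((-2)*(-1) - (-1)*3) + ((-1)*(-8) - (-8)*(-1))
= 175
Area = |175|/2 = 87.5

87.5


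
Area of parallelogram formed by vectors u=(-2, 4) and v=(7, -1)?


|u x v| = |(-2)*(-1) - 4*7|
= |2 - 28| = 26

26


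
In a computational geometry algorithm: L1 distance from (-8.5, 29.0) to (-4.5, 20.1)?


|(-8.5)-(-4.5)| + |29-20.1| = 4 + 8.9 = 12.9

12.9


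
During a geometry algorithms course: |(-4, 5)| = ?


|u| = sqrt((-4)^2 + 5^2) = sqrt(41) = 6.4031

6.4031


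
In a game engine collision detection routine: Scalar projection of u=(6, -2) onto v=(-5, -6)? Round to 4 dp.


u.v = -18, |v| = sqrt(61) = 7.8102
Scalar projection = u.v / |v| = -18 / sqrt(61) = -2.3047

-2.3047


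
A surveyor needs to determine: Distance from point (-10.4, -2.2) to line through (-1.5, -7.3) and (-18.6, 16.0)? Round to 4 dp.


|cross product| = 120.16
|line direction| = sqrt(835.3) = 28.9016
Distance = 120.16/sqrt(835.3) = 4.1576

4.1576


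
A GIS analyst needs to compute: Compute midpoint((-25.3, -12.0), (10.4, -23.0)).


M = (((-25.3)+10.4)/2, ((-12)+(-23))/2)
= (-7.45, -17.5)

(-7.45, -17.5)


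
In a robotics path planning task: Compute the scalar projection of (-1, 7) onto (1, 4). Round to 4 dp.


u.v = 27, |v| = sqrt(17) = 4.1231
Scalar projection = u.v / |v| = 27 / sqrt(17) = 6.5485

6.5485


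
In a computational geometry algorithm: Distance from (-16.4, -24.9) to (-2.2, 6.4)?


dx=14.2, dy=31.3
d^2 = 14.2^2 + 31.3^2 = 1181.33
d = sqrt(1181.33) = 34.3705

34.3705


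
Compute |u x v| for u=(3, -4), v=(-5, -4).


|u x v| = |3*(-4) - (-4)*(-5)|
= |(-12) - 20| = 32

32


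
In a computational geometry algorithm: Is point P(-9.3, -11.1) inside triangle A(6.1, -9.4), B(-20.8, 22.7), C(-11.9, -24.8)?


Cross products: AB x AP = 540.07, BC x BP = 245.43, CA x CP = 206.56
All same sign? yes

Yes, inside


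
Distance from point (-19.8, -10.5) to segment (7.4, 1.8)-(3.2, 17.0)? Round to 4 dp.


Project P onto AB: t = 0 (clamped to [0,1])
Closest point on segment: (7.4, 1.8)
Distance: 29.8518

29.8518


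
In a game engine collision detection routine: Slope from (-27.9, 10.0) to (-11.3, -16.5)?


slope = (y2-y1)/(x2-x1) = ((-16.5)-10)/((-11.3)-(-27.9)) = (-26.5)/16.6 = -1.5964

-1.5964


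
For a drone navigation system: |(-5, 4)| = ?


|u| = sqrt((-5)^2 + 4^2) = sqrt(41) = 6.4031

6.4031


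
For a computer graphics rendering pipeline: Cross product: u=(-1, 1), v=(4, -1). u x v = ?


u x v = u_x*v_y - u_y*v_x = (-1)*(-1) - 1*4
= 1 - 4 = -3

-3


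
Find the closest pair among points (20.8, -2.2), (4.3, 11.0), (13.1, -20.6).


d(P0,P1) = 21.1303, d(P0,P2) = 19.9462, d(P1,P2) = 32.8024
Closest: P0 and P2

Closest pair: (20.8, -2.2) and (13.1, -20.6), distance = 19.9462


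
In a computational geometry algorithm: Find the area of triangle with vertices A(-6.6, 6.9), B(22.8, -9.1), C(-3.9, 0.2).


Area = |x_A(y_B-y_C) + x_B(y_C-y_A) + x_C(y_A-y_B)|/2
= |61.38 + (-152.76) + (-62.4)|/2
= 153.78/2 = 76.89

76.89


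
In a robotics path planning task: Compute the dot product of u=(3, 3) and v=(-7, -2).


u . v = u_x*v_x + u_y*v_y = 3*(-7) + 3*(-2)
= (-21) + (-6) = -27

-27


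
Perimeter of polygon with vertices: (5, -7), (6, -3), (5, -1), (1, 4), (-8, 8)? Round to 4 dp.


Sides: (5, -7)->(6, -3): sqrt(17) = 4.123106, (6, -3)->(5, -1): sqrt(5) = 2.236068, (5, -1)->(1, 4): sqrt(41) = 6.403124, (1, 4)->(-8, 8): sqrt(97) = 9.848858, (-8, 8)->(5, -7): sqrt(394) = 19.849433
Sum = 42.460589
Perimeter = 42.4606

42.4606


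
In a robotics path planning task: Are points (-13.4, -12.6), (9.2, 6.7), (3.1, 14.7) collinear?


Cross product: (9.2-(-13.4))*(14.7-(-12.6)) - (6.7-(-12.6))*(3.1-(-13.4))
= 298.53

No, not collinear


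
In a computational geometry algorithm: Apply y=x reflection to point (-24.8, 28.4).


Reflection over y=x: (x,y) -> (y,x)
(-24.8, 28.4) -> (28.4, -24.8)

(28.4, -24.8)


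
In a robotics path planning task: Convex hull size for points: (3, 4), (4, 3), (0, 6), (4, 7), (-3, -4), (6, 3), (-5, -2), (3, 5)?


Convex hull vertices (CCW): (-5, -2), (-3, -4), (6, 3), (4, 7), (0, 6)
Count = 5

5


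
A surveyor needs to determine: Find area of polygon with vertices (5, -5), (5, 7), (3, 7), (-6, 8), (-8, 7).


Shoelace sum: (5*7 - 5*(-5)) + (5*7 - 3*7) + (3*8 - (-6)*7) + ((-6)*7 - (-8)*8) + ((-8)*(-5) - 5*7)
= 167
Area = |167|/2 = 83.5

83.5


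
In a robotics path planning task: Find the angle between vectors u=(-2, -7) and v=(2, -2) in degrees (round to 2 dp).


u.v = 10, |u| = sqrt(53) = 7.2801, |v| = sqrt(8) = 2.8284
cos(theta) = u.v/(|u||v|) = 10/sqrt(424) = 0.485643
theta = acos(0.485643) = 60.95 degrees

60.95 degrees


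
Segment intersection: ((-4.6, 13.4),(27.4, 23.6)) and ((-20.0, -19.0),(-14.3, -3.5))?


Cross products: d1=-54.02, d2=-491.88, d3=-879.72, d4=-441.86
d1*d2 < 0 and d3*d4 < 0? no

No, they don't intersect


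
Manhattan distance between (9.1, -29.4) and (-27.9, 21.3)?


|9.1-(-27.9)| + |(-29.4)-21.3| = 37 + 50.7 = 87.7

87.7


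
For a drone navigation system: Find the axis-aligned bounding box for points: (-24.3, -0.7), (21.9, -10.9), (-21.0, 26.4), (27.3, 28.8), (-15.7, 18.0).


x range: [-24.3, 27.3]
y range: [-10.9, 28.8]
Bounding box: (-24.3,-10.9) to (27.3,28.8)

(-24.3,-10.9) to (27.3,28.8)


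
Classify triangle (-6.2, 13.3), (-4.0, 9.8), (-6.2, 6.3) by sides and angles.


Side lengths squared: AB^2=17.09, BC^2=17.09, CA^2=49
Sorted: [17.09, 17.09, 49]
By sides: Isosceles, By angles: Obtuse

Isosceles, Obtuse


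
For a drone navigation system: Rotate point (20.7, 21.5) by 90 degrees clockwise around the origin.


90° CW: (x,y) -> (y, -x)
(20.7,21.5) -> (21.5, -20.7)

(21.5, -20.7)


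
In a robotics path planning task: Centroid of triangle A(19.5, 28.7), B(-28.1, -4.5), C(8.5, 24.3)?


Centroid = ((x_A+x_B+x_C)/3, (y_A+y_B+y_C)/3)
= ((19.5+(-28.1)+8.5)/3, (28.7+(-4.5)+24.3)/3)
= (-0.0333, 16.1667)

(-0.0333, 16.1667)


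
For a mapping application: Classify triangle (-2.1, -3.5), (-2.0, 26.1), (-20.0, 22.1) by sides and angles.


Side lengths squared: AB^2=876.17, BC^2=340, CA^2=975.77
Sorted: [340, 876.17, 975.77]
By sides: Scalene, By angles: Acute

Scalene, Acute


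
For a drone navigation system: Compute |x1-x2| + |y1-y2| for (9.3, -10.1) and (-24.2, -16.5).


|9.3-(-24.2)| + |(-10.1)-(-16.5)| = 33.5 + 6.4 = 39.9

39.9


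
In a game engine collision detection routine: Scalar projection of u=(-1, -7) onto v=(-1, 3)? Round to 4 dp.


u.v = -20, |v| = sqrt(10) = 3.1623
Scalar projection = u.v / |v| = -20 / sqrt(10) = -6.3246

-6.3246


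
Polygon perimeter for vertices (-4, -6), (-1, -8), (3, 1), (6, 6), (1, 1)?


Sides: (-4, -6)->(-1, -8): sqrt(13) = 3.605551, (-1, -8)->(3, 1): sqrt(97) = 9.848858, (3, 1)->(6, 6): sqrt(34) = 5.830952, (6, 6)->(1, 1): sqrt(50) = 7.071068, (1, 1)->(-4, -6): sqrt(74) = 8.602325
Sum = 34.958754
Perimeter = 34.9588

34.9588


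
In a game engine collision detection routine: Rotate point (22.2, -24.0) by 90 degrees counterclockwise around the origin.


90° CCW: (x,y) -> (-y, x)
(22.2,-24) -> (24, 22.2)

(24, 22.2)


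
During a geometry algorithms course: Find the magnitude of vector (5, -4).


|u| = sqrt(5^2 + (-4)^2) = sqrt(41) = 6.4031

6.4031


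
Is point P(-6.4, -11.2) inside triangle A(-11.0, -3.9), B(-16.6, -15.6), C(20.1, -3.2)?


Cross products: AB x AP = 94.7, BC x BP = 35, CA x CP = 230.25
All same sign? yes

Yes, inside


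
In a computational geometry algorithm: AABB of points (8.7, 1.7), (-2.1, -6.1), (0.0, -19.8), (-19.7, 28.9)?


x range: [-19.7, 8.7]
y range: [-19.8, 28.9]
Bounding box: (-19.7,-19.8) to (8.7,28.9)

(-19.7,-19.8) to (8.7,28.9)


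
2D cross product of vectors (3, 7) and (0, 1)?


u x v = u_x*v_y - u_y*v_x = 3*1 - 7*0
= 3 - 0 = 3

3


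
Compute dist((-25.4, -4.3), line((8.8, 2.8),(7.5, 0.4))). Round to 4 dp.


|cross product| = 72.85
|line direction| = sqrt(7.45) = 2.7295
Distance = 72.85/sqrt(7.45) = 26.6902

26.6902


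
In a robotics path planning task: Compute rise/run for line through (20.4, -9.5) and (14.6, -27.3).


slope = (y2-y1)/(x2-x1) = ((-27.3)-(-9.5))/(14.6-20.4) = (-17.8)/(-5.8) = 3.069

3.069


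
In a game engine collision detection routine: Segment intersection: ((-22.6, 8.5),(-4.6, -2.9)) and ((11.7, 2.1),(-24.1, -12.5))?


Cross products: d1=-729.9, d2=-58.98, d3=275.82, d4=-395.1
d1*d2 < 0 and d3*d4 < 0? no

No, they don't intersect


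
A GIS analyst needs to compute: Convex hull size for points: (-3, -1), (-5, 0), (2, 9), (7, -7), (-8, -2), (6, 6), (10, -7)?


Convex hull vertices (CCW): (-8, -2), (7, -7), (10, -7), (6, 6), (2, 9)
Count = 5

5


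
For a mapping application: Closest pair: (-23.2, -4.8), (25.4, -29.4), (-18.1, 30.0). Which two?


d(P0,P1) = 54.4713, d(P0,P2) = 35.1717, d(P1,P2) = 73.6248
Closest: P0 and P2

Closest pair: (-23.2, -4.8) and (-18.1, 30.0), distance = 35.1717


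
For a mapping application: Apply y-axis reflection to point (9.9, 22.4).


Reflection over y-axis: (x,y) -> (-x,y)
(9.9, 22.4) -> (-9.9, 22.4)

(-9.9, 22.4)


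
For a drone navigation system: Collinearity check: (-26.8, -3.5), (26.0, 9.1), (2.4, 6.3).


Cross product: (26-(-26.8))*(6.3-(-3.5)) - (9.1-(-3.5))*(2.4-(-26.8))
= 149.52

No, not collinear


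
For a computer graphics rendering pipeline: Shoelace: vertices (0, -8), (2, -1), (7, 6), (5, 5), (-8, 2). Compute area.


Shoelace sum: (0*(-1) - 2*(-8)) + (2*6 - 7*(-1)) + (7*5 - 5*6) + (5*2 - (-8)*5) + ((-8)*(-8) - 0*2)
= 154
Area = |154|/2 = 77

77


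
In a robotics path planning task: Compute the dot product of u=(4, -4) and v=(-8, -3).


u . v = u_x*v_x + u_y*v_y = 4*(-8) + (-4)*(-3)
= (-32) + 12 = -20

-20


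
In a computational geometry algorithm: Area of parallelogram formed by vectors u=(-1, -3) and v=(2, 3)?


|u x v| = |(-1)*3 - (-3)*2|
= |(-3) - (-6)| = 3

3


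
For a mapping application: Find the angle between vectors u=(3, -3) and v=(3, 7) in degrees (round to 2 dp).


u.v = -12, |u| = sqrt(18) = 4.2426, |v| = sqrt(58) = 7.6158
cos(theta) = u.v/(|u||v|) = -12/sqrt(1044) = -0.371391
theta = acos(-0.371391) = 111.8 degrees

111.8 degrees


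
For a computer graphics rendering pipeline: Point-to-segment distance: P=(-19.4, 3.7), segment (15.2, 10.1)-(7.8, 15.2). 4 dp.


Project P onto AB: t = 1 (clamped to [0,1])
Closest point on segment: (7.8, 15.2)
Distance: 29.5312

29.5312


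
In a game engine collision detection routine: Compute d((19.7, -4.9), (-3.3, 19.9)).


dx=-23, dy=24.8
d^2 = (-23)^2 + 24.8^2 = 1144.04
d = sqrt(1144.04) = 33.8237

33.8237


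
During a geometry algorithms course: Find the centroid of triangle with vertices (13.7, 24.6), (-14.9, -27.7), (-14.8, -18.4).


Centroid = ((x_A+x_B+x_C)/3, (y_A+y_B+y_C)/3)
= ((13.7+(-14.9)+(-14.8))/3, (24.6+(-27.7)+(-18.4))/3)
= (-5.3333, -7.1667)

(-5.3333, -7.1667)


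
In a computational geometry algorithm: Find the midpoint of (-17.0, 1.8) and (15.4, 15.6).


M = (((-17)+15.4)/2, (1.8+15.6)/2)
= (-0.8, 8.7)

(-0.8, 8.7)


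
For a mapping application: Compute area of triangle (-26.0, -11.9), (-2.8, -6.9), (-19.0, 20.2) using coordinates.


Area = |x_A(y_B-y_C) + x_B(y_C-y_A) + x_C(y_A-y_B)|/2
= |704.6 + (-89.88) + 95|/2
= 709.72/2 = 354.86

354.86


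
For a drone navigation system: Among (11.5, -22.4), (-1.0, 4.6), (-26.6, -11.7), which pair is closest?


d(P0,P1) = 29.7532, d(P0,P2) = 39.574, d(P1,P2) = 30.3488
Closest: P0 and P1

Closest pair: (11.5, -22.4) and (-1.0, 4.6), distance = 29.7532


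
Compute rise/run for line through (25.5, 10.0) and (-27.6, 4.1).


slope = (y2-y1)/(x2-x1) = (4.1-10)/((-27.6)-25.5) = (-5.9)/(-53.1) = 0.1111

0.1111


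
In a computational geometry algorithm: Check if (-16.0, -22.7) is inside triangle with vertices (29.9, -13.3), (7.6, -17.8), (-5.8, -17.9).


Cross products: AB x AP = 3.07, BC x BP = 63.3, CA x CP = -124.44
All same sign? no

No, outside


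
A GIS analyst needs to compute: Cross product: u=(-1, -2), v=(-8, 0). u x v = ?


u x v = u_x*v_y - u_y*v_x = (-1)*0 - (-2)*(-8)
= 0 - 16 = -16

-16


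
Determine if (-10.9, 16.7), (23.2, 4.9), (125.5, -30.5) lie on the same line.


Cross product: (23.2-(-10.9))*((-30.5)-16.7) - (4.9-16.7)*(125.5-(-10.9))
= 0

Yes, collinear


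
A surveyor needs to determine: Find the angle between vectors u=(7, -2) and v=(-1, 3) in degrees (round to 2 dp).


u.v = -13, |u| = sqrt(53) = 7.2801, |v| = sqrt(10) = 3.1623
cos(theta) = u.v/(|u||v|) = -13/sqrt(530) = -0.564684
theta = acos(-0.564684) = 124.38 degrees

124.38 degrees


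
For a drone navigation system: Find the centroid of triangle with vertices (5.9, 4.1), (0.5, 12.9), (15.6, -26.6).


Centroid = ((x_A+x_B+x_C)/3, (y_A+y_B+y_C)/3)
= ((5.9+0.5+15.6)/3, (4.1+12.9+(-26.6))/3)
= (7.3333, -3.2)

(7.3333, -3.2)


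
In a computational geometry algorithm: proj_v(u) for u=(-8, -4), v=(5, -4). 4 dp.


u.v = -24, |v| = sqrt(41) = 6.4031
Scalar projection = u.v / |v| = -24 / sqrt(41) = -3.7482

-3.7482


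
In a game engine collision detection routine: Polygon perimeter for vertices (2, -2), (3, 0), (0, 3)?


Sides: (2, -2)->(3, 0): sqrt(5) = 2.236068, (3, 0)->(0, 3): sqrt(18) = 4.242641, (0, 3)->(2, -2): sqrt(29) = 5.385165
Sum = 11.863874
Perimeter = 11.8639

11.8639


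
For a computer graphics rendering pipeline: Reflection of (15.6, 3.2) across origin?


Reflection over origin: (x,y) -> (-x,-y)
(15.6, 3.2) -> (-15.6, -3.2)

(-15.6, -3.2)


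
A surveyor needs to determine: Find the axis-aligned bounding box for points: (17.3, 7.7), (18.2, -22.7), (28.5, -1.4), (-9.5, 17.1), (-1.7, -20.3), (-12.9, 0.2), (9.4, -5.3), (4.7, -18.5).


x range: [-12.9, 28.5]
y range: [-22.7, 17.1]
Bounding box: (-12.9,-22.7) to (28.5,17.1)

(-12.9,-22.7) to (28.5,17.1)


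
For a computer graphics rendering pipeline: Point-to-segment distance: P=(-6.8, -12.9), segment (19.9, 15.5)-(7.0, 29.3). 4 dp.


Project P onto AB: t = 0 (clamped to [0,1])
Closest point on segment: (19.9, 15.5)
Distance: 38.9801

38.9801


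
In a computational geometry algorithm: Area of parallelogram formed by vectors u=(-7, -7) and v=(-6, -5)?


|u x v| = |(-7)*(-5) - (-7)*(-6)|
= |35 - 42| = 7

7


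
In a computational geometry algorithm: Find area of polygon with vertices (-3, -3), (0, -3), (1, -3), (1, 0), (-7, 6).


Shoelace sum: ((-3)*(-3) - 0*(-3)) + (0*(-3) - 1*(-3)) + (1*0 - 1*(-3)) + (1*6 - (-7)*0) + ((-7)*(-3) - (-3)*6)
= 60
Area = |60|/2 = 30

30


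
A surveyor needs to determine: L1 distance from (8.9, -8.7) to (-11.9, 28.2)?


|8.9-(-11.9)| + |(-8.7)-28.2| = 20.8 + 36.9 = 57.7

57.7


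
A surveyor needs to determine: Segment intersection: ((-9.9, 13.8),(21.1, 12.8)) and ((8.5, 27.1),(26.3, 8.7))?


Cross products: d1=-575.3, d2=-22.7, d3=430.7, d4=-121.9
d1*d2 < 0 and d3*d4 < 0? no

No, they don't intersect


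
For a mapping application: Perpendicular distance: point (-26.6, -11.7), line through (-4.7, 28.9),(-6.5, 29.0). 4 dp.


|cross product| = 75.27
|line direction| = sqrt(3.25) = 1.8028
Distance = 75.27/sqrt(3.25) = 41.7523

41.7523


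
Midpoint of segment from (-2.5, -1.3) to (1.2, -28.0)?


M = (((-2.5)+1.2)/2, ((-1.3)+(-28))/2)
= (-0.65, -14.65)

(-0.65, -14.65)


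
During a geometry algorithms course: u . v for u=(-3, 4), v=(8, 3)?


u . v = u_x*v_x + u_y*v_y = (-3)*8 + 4*3
= (-24) + 12 = -12

-12


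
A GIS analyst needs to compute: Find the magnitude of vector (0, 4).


|u| = sqrt(0^2 + 4^2) = sqrt(16) = 4

4


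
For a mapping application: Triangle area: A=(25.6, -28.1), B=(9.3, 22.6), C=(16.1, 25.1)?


Area = |x_A(y_B-y_C) + x_B(y_C-y_A) + x_C(y_A-y_B)|/2
= |(-64) + 494.76 + (-816.27)|/2
= 385.51/2 = 192.755

192.755


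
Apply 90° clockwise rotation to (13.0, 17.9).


90° CW: (x,y) -> (y, -x)
(13,17.9) -> (17.9, -13)

(17.9, -13)


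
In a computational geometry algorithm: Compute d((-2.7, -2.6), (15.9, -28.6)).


dx=18.6, dy=-26
d^2 = 18.6^2 + (-26)^2 = 1021.96
d = sqrt(1021.96) = 31.9681

31.9681


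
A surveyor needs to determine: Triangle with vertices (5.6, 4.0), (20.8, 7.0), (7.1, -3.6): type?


Side lengths squared: AB^2=240.04, BC^2=300.05, CA^2=60.01
Sorted: [60.01, 240.04, 300.05]
By sides: Scalene, By angles: Right

Scalene, Right


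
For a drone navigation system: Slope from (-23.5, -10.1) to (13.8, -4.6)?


slope = (y2-y1)/(x2-x1) = ((-4.6)-(-10.1))/(13.8-(-23.5)) = 5.5/37.3 = 0.1475

0.1475


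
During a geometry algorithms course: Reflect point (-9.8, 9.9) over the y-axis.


Reflection over y-axis: (x,y) -> (-x,y)
(-9.8, 9.9) -> (9.8, 9.9)

(9.8, 9.9)


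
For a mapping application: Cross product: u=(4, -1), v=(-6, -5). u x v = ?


u x v = u_x*v_y - u_y*v_x = 4*(-5) - (-1)*(-6)
= (-20) - 6 = -26

-26


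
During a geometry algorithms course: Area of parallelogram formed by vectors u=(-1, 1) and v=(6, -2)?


|u x v| = |(-1)*(-2) - 1*6|
= |2 - 6| = 4

4


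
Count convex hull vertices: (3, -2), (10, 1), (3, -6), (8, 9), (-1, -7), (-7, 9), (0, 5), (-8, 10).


Convex hull vertices (CCW): (-8, 10), (-1, -7), (3, -6), (10, 1), (8, 9)
Count = 5

5


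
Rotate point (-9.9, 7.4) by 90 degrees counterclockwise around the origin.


90° CCW: (x,y) -> (-y, x)
(-9.9,7.4) -> (-7.4, -9.9)

(-7.4, -9.9)


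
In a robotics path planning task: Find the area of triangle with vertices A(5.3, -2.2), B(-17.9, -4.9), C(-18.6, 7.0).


Area = |x_A(y_B-y_C) + x_B(y_C-y_A) + x_C(y_A-y_B)|/2
= |(-63.07) + (-164.68) + (-50.22)|/2
= 277.97/2 = 138.985

138.985


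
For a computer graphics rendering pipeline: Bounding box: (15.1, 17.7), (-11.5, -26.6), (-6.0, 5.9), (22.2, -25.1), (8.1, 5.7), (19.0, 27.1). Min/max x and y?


x range: [-11.5, 22.2]
y range: [-26.6, 27.1]
Bounding box: (-11.5,-26.6) to (22.2,27.1)

(-11.5,-26.6) to (22.2,27.1)


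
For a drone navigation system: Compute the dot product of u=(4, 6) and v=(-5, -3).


u . v = u_x*v_x + u_y*v_y = 4*(-5) + 6*(-3)
= (-20) + (-18) = -38

-38


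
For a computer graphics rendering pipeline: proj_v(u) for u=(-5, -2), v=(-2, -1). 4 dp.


u.v = 12, |v| = sqrt(5) = 2.2361
Scalar projection = u.v / |v| = 12 / sqrt(5) = 5.3666

5.3666


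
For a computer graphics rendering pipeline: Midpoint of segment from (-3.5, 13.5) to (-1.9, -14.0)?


M = (((-3.5)+(-1.9))/2, (13.5+(-14))/2)
= (-2.7, -0.25)

(-2.7, -0.25)


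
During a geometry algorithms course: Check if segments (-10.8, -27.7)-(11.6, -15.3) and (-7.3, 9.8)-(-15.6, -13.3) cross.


Cross products: d1=230.4, d2=644.92, d3=796.6, d4=382.08
d1*d2 < 0 and d3*d4 < 0? no

No, they don't intersect


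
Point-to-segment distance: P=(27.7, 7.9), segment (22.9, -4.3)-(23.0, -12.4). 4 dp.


Project P onto AB: t = 0 (clamped to [0,1])
Closest point on segment: (22.9, -4.3)
Distance: 13.1103

13.1103


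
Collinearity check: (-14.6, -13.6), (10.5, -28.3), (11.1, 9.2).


Cross product: (10.5-(-14.6))*(9.2-(-13.6)) - ((-28.3)-(-13.6))*(11.1-(-14.6))
= 950.07

No, not collinear


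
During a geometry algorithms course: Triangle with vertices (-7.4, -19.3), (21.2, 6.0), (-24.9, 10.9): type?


Side lengths squared: AB^2=1458.05, BC^2=2149.22, CA^2=1218.29
Sorted: [1218.29, 1458.05, 2149.22]
By sides: Scalene, By angles: Acute

Scalene, Acute


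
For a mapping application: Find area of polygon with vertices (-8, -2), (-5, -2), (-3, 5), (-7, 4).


Shoelace sum: ((-8)*(-2) - (-5)*(-2)) + ((-5)*5 - (-3)*(-2)) + ((-3)*4 - (-7)*5) + ((-7)*(-2) - (-8)*4)
= 44
Area = |44|/2 = 22

22


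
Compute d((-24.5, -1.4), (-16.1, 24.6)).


dx=8.4, dy=26
d^2 = 8.4^2 + 26^2 = 746.56
d = sqrt(746.56) = 27.3233

27.3233


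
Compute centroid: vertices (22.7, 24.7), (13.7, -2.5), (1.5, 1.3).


Centroid = ((x_A+x_B+x_C)/3, (y_A+y_B+y_C)/3)
= ((22.7+13.7+1.5)/3, (24.7+(-2.5)+1.3)/3)
= (12.6333, 7.8333)

(12.6333, 7.8333)


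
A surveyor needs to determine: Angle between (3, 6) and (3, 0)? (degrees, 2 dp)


u.v = 9, |u| = sqrt(45) = 6.7082, |v| = sqrt(9) = 3
cos(theta) = u.v/(|u||v|) = 9/sqrt(405) = 0.447214
theta = acos(0.447214) = 63.43 degrees

63.43 degrees


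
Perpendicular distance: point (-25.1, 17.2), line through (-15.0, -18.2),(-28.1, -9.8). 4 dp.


|cross product| = 378.9
|line direction| = sqrt(242.17) = 15.5618
Distance = 378.9/sqrt(242.17) = 24.3481

24.3481


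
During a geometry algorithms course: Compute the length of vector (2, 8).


|u| = sqrt(2^2 + 8^2) = sqrt(68) = 8.2462

8.2462


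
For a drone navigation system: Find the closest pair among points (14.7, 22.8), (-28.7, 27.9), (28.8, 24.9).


d(P0,P1) = 43.6986, d(P0,P2) = 14.2555, d(P1,P2) = 57.5782
Closest: P0 and P2

Closest pair: (14.7, 22.8) and (28.8, 24.9), distance = 14.2555


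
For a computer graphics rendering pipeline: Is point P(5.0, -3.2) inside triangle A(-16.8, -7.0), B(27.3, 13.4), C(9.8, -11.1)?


Cross products: AB x AP = -277.14, BC x BP = -255.85, CA x CP = -190.46
All same sign? yes

Yes, inside


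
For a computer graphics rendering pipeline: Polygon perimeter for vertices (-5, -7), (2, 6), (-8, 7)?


Sides: (-5, -7)->(2, 6): sqrt(218) = 14.764823, (2, 6)->(-8, 7): sqrt(101) = 10.049876, (-8, 7)->(-5, -7): sqrt(205) = 14.317821
Sum = 39.13252
Perimeter = 39.1325

39.1325


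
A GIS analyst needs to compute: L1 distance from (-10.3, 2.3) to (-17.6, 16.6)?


|(-10.3)-(-17.6)| + |2.3-16.6| = 7.3 + 14.3 = 21.6

21.6


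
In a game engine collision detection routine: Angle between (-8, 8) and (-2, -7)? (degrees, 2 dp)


u.v = -40, |u| = sqrt(128) = 11.3137, |v| = sqrt(53) = 7.2801
cos(theta) = u.v/(|u||v|) = -40/sqrt(6784) = -0.485643
theta = acos(-0.485643) = 119.05 degrees

119.05 degrees


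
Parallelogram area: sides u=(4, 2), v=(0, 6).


|u x v| = |4*6 - 2*0|
= |24 - 0| = 24

24


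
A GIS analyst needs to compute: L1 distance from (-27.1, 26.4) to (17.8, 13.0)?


|(-27.1)-17.8| + |26.4-13| = 44.9 + 13.4 = 58.3

58.3


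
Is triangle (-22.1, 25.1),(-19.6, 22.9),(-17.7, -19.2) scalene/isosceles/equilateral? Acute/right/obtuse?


Side lengths squared: AB^2=11.09, BC^2=1776.02, CA^2=1981.85
Sorted: [11.09, 1776.02, 1981.85]
By sides: Scalene, By angles: Obtuse

Scalene, Obtuse


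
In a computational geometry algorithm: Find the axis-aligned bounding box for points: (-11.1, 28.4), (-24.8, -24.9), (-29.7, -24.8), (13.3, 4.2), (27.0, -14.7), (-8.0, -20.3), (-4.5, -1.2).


x range: [-29.7, 27]
y range: [-24.9, 28.4]
Bounding box: (-29.7,-24.9) to (27,28.4)

(-29.7,-24.9) to (27,28.4)


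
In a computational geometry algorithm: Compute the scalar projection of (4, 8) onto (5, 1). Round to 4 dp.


u.v = 28, |v| = sqrt(26) = 5.099
Scalar projection = u.v / |v| = 28 / sqrt(26) = 5.4913

5.4913


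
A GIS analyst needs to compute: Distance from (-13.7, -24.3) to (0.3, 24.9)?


dx=14, dy=49.2
d^2 = 14^2 + 49.2^2 = 2616.64
d = sqrt(2616.64) = 51.1531

51.1531


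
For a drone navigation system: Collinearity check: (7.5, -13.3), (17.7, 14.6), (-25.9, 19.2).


Cross product: (17.7-7.5)*(19.2-(-13.3)) - (14.6-(-13.3))*((-25.9)-7.5)
= 1263.36

No, not collinear


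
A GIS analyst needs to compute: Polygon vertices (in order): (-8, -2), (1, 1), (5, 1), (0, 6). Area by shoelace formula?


Shoelace sum: ((-8)*1 - 1*(-2)) + (1*1 - 5*1) + (5*6 - 0*1) + (0*(-2) - (-8)*6)
= 68
Area = |68|/2 = 34

34


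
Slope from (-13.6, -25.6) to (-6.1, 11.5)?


slope = (y2-y1)/(x2-x1) = (11.5-(-25.6))/((-6.1)-(-13.6)) = 37.1/7.5 = 4.9467

4.9467


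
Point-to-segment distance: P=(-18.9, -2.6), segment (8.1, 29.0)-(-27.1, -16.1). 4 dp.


Project P onto AB: t = 0.7258 (clamped to [0,1])
Closest point on segment: (-17.4479, -3.7333)
Distance: 1.842

1.842


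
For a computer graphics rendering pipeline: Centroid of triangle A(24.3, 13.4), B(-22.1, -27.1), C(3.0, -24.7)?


Centroid = ((x_A+x_B+x_C)/3, (y_A+y_B+y_C)/3)
= ((24.3+(-22.1)+3)/3, (13.4+(-27.1)+(-24.7))/3)
= (1.7333, -12.8)

(1.7333, -12.8)


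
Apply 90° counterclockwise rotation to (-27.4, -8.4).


90° CCW: (x,y) -> (-y, x)
(-27.4,-8.4) -> (8.4, -27.4)

(8.4, -27.4)


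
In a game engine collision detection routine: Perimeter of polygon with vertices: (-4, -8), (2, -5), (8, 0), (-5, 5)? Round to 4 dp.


Sides: (-4, -8)->(2, -5): sqrt(45) = 6.708204, (2, -5)->(8, 0): sqrt(61) = 7.81025, (8, 0)->(-5, 5): sqrt(194) = 13.928388, (-5, 5)->(-4, -8): sqrt(170) = 13.038405
Sum = 41.485247
Perimeter = 41.4852

41.4852


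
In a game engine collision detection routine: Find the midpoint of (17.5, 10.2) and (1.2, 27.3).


M = ((17.5+1.2)/2, (10.2+27.3)/2)
= (9.35, 18.75)

(9.35, 18.75)


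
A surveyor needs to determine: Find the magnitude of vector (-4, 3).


|u| = sqrt((-4)^2 + 3^2) = sqrt(25) = 5

5


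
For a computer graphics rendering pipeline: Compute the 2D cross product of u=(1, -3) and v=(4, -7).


u x v = u_x*v_y - u_y*v_x = 1*(-7) - (-3)*4
= (-7) - (-12) = 5

5


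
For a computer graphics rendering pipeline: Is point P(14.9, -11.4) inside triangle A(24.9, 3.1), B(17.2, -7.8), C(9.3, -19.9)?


Cross products: AB x AP = 2.65, BC x BP = 0.61, CA x CP = 3.8
All same sign? yes

Yes, inside


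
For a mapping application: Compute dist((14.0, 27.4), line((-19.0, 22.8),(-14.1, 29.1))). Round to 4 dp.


|cross product| = 185.36
|line direction| = sqrt(63.7) = 7.9812
Distance = 185.36/sqrt(63.7) = 23.2245

23.2245


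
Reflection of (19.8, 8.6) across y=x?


Reflection over y=x: (x,y) -> (y,x)
(19.8, 8.6) -> (8.6, 19.8)

(8.6, 19.8)


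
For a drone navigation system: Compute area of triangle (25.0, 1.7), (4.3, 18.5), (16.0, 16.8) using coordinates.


Area = |x_A(y_B-y_C) + x_B(y_C-y_A) + x_C(y_A-y_B)|/2
= |42.5 + 64.93 + (-268.8)|/2
= 161.37/2 = 80.685

80.685


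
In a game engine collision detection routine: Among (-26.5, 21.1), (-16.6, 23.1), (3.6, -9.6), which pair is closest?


d(P0,P1) = 10.1, d(P0,P2) = 42.9942, d(P1,P2) = 38.4361
Closest: P0 and P1

Closest pair: (-26.5, 21.1) and (-16.6, 23.1), distance = 10.1


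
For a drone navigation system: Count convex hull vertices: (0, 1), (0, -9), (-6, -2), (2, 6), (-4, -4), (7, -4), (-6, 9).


Convex hull vertices (CCW): (-6, -2), (0, -9), (7, -4), (2, 6), (-6, 9)
Count = 5

5


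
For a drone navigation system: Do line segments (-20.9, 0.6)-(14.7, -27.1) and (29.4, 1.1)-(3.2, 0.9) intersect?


Cross products: d1=3.04, d2=735.9, d3=1411.11, d4=678.25
d1*d2 < 0 and d3*d4 < 0? no

No, they don't intersect


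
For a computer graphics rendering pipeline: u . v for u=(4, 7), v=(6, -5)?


u . v = u_x*v_x + u_y*v_y = 4*6 + 7*(-5)
= 24 + (-35) = -11

-11


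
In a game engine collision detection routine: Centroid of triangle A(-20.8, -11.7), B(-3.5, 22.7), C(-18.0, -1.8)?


Centroid = ((x_A+x_B+x_C)/3, (y_A+y_B+y_C)/3)
= (((-20.8)+(-3.5)+(-18))/3, ((-11.7)+22.7+(-1.8))/3)
= (-14.1, 3.0667)

(-14.1, 3.0667)


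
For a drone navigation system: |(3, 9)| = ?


|u| = sqrt(3^2 + 9^2) = sqrt(90) = 9.4868

9.4868


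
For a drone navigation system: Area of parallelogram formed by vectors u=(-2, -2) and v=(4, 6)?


|u x v| = |(-2)*6 - (-2)*4|
= |(-12) - (-8)| = 4

4


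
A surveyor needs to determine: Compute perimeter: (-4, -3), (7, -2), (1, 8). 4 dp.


Sides: (-4, -3)->(7, -2): sqrt(122) = 11.045361, (7, -2)->(1, 8): sqrt(136) = 11.661904, (1, 8)->(-4, -3): sqrt(146) = 12.083046
Sum = 34.790311
Perimeter = 34.7903

34.7903


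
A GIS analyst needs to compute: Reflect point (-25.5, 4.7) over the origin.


Reflection over origin: (x,y) -> (-x,-y)
(-25.5, 4.7) -> (25.5, -4.7)

(25.5, -4.7)


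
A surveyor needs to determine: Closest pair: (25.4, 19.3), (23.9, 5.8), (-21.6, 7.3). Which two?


d(P0,P1) = 13.5831, d(P0,P2) = 48.5077, d(P1,P2) = 45.5247
Closest: P0 and P1

Closest pair: (25.4, 19.3) and (23.9, 5.8), distance = 13.5831


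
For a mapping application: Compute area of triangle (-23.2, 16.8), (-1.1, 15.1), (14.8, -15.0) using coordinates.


Area = |x_A(y_B-y_C) + x_B(y_C-y_A) + x_C(y_A-y_B)|/2
= |(-698.32) + 34.98 + 25.16|/2
= 638.18/2 = 319.09

319.09


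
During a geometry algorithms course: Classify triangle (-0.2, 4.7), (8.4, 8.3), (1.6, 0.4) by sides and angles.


Side lengths squared: AB^2=86.92, BC^2=108.65, CA^2=21.73
Sorted: [21.73, 86.92, 108.65]
By sides: Scalene, By angles: Right

Scalene, Right


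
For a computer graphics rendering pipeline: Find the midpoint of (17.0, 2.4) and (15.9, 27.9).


M = ((17+15.9)/2, (2.4+27.9)/2)
= (16.45, 15.15)

(16.45, 15.15)


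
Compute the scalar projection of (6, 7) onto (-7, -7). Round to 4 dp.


u.v = -91, |v| = sqrt(98) = 9.8995
Scalar projection = u.v / |v| = -91 / sqrt(98) = -9.1924

-9.1924


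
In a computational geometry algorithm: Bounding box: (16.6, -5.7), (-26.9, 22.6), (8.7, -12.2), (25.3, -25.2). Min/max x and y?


x range: [-26.9, 25.3]
y range: [-25.2, 22.6]
Bounding box: (-26.9,-25.2) to (25.3,22.6)

(-26.9,-25.2) to (25.3,22.6)


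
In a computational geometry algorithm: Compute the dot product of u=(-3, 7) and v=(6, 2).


u . v = u_x*v_x + u_y*v_y = (-3)*6 + 7*2
= (-18) + 14 = -4

-4


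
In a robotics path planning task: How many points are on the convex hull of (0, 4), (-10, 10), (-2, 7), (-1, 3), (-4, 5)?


Convex hull vertices (CCW): (-10, 10), (-4, 5), (-1, 3), (0, 4), (-2, 7)
Count = 5

5


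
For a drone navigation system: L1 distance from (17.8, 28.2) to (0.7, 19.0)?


|17.8-0.7| + |28.2-19| = 17.1 + 9.2 = 26.3

26.3


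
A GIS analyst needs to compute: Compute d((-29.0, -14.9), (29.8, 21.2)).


dx=58.8, dy=36.1
d^2 = 58.8^2 + 36.1^2 = 4760.65
d = sqrt(4760.65) = 68.9975

68.9975


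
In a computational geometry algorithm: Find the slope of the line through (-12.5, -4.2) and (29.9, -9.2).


slope = (y2-y1)/(x2-x1) = ((-9.2)-(-4.2))/(29.9-(-12.5)) = (-5)/42.4 = -0.1179

-0.1179
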